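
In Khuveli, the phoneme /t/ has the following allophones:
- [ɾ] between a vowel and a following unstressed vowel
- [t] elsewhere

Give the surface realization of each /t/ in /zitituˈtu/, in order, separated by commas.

[ɾ], [ɾ], [t]

Occurrence 1 (position 3): between a vowel and a following unstressed vowel → [ɾ].
Occurrence 2 (position 5): between a vowel and a following unstressed vowel → [ɾ].
Occurrence 3 (position 7): no conditioning environment matches → elsewhere allophone [t].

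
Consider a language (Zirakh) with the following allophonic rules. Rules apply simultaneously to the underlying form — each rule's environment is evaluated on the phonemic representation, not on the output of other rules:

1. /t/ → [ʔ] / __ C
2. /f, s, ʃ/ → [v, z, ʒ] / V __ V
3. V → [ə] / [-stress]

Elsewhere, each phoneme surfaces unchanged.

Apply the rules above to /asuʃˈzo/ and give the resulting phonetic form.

/a/ (word-initial): in an unstressed syllable, so rule 3 applies → [ə].
/s/ — between /a/ and /u/, between two vowels — surfaces as [z] (rule 2).
/u/ — between /s/ and /ʃ/, in an unstressed syllable — surfaces as [ə] (rule 3).
/ʃ/ (between /u/ and /z/) fails the environment for rule 2, so it stays [ʃ].
/z/ — not in any rule's target class → [z].
/o/ (word-final): rule 3 targets it, but not in an unstressed syllable → unchanged [o].

[əzəʃˈzo]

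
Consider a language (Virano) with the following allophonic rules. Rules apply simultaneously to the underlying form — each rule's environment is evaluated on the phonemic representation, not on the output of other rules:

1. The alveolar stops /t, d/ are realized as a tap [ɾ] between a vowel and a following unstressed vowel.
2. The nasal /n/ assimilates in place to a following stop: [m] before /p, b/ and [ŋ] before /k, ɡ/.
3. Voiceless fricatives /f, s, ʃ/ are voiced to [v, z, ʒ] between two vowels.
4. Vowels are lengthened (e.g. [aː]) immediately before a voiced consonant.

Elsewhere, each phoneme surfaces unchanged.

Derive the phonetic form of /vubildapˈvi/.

[vuːbiːldapˈvi]

/v/ stays [v].
/u/ (between /v/ and /b/): before a voiced consonant, so rule 4 applies → [uː].
/b/ stays [b].
Rule 4 applies to /i/ (between /b/ and /l/: before a voiced consonant) → [iː].
/l/ — not in any rule's target class → [l].
/d/ (between /l/ and /a/): rule 1 targets it, but not between a vowel and a following unstressed vowel → unchanged [d].
/a/ (between /d/ and /p/) is in the target of rule 4 but the environment (before a voiced consonant) is not met → [a].
/p/ stays [p].
/v/ (between /p/ and /i/) is unaffected → [v].
/i/ — word-final; rule 4 does not apply here → [i].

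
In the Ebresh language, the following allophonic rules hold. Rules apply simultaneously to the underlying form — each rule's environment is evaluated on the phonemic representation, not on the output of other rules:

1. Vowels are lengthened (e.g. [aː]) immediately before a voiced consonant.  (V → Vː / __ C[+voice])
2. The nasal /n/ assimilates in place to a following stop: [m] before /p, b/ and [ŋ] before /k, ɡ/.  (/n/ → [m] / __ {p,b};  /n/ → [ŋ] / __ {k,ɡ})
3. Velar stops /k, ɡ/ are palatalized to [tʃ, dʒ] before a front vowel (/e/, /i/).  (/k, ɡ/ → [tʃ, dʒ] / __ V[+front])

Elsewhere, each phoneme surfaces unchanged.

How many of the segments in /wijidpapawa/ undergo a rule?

3

Segments that undergo a rule: /i/ → [iː] (rule 1); /i/ → [iː] (rule 1); /a/ → [aː] (rule 1).
All other segments surface unchanged.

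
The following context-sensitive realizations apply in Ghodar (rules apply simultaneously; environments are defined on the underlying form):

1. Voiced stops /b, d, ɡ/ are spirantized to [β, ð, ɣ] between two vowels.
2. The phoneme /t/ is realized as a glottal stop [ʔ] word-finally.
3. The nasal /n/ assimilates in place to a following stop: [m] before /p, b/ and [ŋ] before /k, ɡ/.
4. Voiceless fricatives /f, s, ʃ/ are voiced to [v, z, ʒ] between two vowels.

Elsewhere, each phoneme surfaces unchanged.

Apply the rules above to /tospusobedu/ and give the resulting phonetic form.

[tospuzoβeðu]

/t/ (word-initial) is in the target of rule 2 but the environment (word-finally) is not met → [t].
/o/ stays [o].
/s/ (between /o/ and /p/) fails the environment for rule 4, so it stays [s].
/p/ (between /s/ and /u/) is unaffected → [p].
/u/ — not in any rule's target class → [u].
/s/ (between /u/ and /o/): between two vowels, so rule 4 applies → [z].
/o/ (between /s/ and /b/) is unaffected → [o].
/b/ (between /o/ and /e/) occurs between two vowels → [β] by rule 1.
/e/ (between /b/ and /d/): no rule targets it → [e].
/d/ (between /e/ and /u/): between two vowels, so rule 1 applies → [ð].
/u/ (word-final) is unaffected → [u].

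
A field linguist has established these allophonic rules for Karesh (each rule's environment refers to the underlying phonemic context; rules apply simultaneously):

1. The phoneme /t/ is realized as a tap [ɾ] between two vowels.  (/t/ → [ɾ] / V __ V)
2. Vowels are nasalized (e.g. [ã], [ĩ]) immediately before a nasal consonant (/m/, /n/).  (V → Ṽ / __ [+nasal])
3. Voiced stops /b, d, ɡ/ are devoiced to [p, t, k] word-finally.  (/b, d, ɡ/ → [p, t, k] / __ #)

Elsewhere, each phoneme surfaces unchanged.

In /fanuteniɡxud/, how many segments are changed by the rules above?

Segments that undergo a rule: /a/ → [ã] (rule 2); /t/ → [ɾ] (rule 1); /e/ → [ẽ] (rule 2); /d/ → [t] (rule 3).
All other segments surface unchanged.

4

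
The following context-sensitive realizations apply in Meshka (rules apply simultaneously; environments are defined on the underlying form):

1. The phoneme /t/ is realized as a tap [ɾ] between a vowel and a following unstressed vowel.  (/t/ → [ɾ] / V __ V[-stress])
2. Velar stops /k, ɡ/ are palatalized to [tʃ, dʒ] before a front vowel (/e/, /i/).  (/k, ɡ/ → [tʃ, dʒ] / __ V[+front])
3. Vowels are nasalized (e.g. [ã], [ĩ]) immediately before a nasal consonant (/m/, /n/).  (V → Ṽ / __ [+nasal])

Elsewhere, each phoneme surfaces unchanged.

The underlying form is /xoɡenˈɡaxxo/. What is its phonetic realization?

[xodʒẽnˈɡaxxo]

/x/ stays [x].
/o/ (between /x/ and /ɡ/): rule 3 targets it, but not before a nasal consonant → unchanged [o].
/ɡ/ (between /o/ and /e/) occurs before a front vowel → [dʒ] by rule 2.
/e/ (between /ɡ/ and /n/): before a nasal consonant, so rule 3 applies → [ẽ].
/n/ (between /e/ and /ɡ/): no rule targets it → [n].
/ɡ/ (between /n/ and /a/): rule 2 targets it, but not before a front vowel → unchanged [ɡ].
/a/ (between /ɡ/ and /x/) fails the environment for rule 3, so it stays [a].
/x/ stays [x].
/x/ (between /x/ and /o/) is unaffected → [x].
/o/ — word-final; rule 3 does not apply here → [o].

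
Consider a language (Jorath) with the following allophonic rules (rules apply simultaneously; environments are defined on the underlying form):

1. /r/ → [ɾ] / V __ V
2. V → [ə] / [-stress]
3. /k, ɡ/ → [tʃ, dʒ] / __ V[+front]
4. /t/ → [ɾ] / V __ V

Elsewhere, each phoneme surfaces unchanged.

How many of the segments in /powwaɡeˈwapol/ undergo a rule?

5

Segments that undergo a rule: /o/ → [ə] (rule 2); /a/ → [ə] (rule 2); /ɡ/ → [dʒ] (rule 3); /e/ → [ə] (rule 2); /o/ → [ə] (rule 2).
All other segments surface unchanged.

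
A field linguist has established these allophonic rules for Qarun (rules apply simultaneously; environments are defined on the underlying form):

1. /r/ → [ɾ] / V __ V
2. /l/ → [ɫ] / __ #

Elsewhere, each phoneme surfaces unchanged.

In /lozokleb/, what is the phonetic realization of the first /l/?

/l/ (word-initial): rule 2 targets it, but not word-finally → unchanged [l].

[l]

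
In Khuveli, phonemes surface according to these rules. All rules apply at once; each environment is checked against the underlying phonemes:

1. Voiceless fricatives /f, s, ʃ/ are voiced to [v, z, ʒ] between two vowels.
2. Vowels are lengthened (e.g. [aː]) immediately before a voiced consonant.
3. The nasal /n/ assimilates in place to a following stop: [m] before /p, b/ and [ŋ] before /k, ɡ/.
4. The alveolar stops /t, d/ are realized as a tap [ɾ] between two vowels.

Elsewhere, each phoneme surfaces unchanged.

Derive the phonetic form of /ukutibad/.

/u/ (word-initial): rule 2 targets it, but not before a voiced consonant → unchanged [u].
/k/ — not in any rule's target class → [k].
/u/ (between /k/ and /t/) fails the environment for rule 2, so it stays [u].
/t/ meets the environment for rule 4 (between two vowels) → [ɾ].
/i/ (between /t/ and /b/): before a voiced consonant, so rule 2 applies → [iː].
/b/ — not in any rule's target class → [b].
/a/ (between /b/ and /d/) occurs before a voiced consonant → [aː] by rule 2.
/d/ (word-final) is in the target of rule 4 but the environment (between two vowels) is not met → [d].

[ukuɾiːbaːd]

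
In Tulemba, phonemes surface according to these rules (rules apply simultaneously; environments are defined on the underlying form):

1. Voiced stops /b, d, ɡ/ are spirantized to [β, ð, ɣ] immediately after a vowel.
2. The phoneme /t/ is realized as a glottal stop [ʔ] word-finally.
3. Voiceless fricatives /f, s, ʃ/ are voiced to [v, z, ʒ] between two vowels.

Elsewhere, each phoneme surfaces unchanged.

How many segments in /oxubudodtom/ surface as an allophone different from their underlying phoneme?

Segments that undergo a rule: /b/ → [β] (rule 1); /d/ → [ð] (rule 1); /d/ → [ð] (rule 1).
All other segments surface unchanged.

3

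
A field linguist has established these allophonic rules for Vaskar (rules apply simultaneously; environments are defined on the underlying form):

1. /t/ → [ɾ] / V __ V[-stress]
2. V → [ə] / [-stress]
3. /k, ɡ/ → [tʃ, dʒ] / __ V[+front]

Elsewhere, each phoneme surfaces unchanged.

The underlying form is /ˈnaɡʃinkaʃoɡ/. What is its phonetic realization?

/n/ — not in any rule's target class → [n].
/a/ (between /n/ and /ɡ/) fails the environment for rule 2, so it stays [a].
/ɡ/ — between /a/ and /ʃ/; rule 3 does not apply here → [ɡ].
/ʃ/ (between /ɡ/ and /i/) is unaffected → [ʃ].
/i/ (between /ʃ/ and /n/) occurs in an unstressed syllable → [ə] by rule 2.
/n/ (between /i/ and /k/): no rule targets it → [n].
/k/ — between /n/ and /a/; rule 3 does not apply here → [k].
/a/ (between /k/ and /ʃ/): in an unstressed syllable, so rule 2 applies → [ə].
/ʃ/ (between /a/ and /o/) is unaffected → [ʃ].
Rule 2 applies to /o/ (between /ʃ/ and /ɡ/: in an unstressed syllable) → [ə].
/ɡ/ (word-final) is in the target of rule 3 but the environment (before a front vowel) is not met → [ɡ].

[ˈnaɡʃənkəʃəɡ]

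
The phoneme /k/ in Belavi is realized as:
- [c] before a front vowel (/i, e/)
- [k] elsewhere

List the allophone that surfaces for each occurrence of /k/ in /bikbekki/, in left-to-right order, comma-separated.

[k], [k], [c]

Occurrence 1 (position 3): no conditioning environment matches → elsewhere allophone [k].
Occurrence 2 (position 6): no conditioning environment matches → elsewhere allophone [k].
Occurrence 3 (position 7): before a front vowel (/i, e/) → [c].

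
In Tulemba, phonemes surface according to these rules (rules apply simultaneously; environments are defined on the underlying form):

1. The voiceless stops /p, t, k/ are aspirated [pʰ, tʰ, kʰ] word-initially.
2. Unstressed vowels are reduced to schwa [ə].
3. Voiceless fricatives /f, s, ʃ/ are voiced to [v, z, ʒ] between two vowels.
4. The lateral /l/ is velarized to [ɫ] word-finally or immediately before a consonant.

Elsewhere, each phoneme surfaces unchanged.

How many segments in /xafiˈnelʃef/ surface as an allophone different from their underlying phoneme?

Segments that undergo a rule: /a/ → [ə] (rule 2); /f/ → [v] (rule 3); /i/ → [ə] (rule 2); /l/ → [ɫ] (rule 4); /e/ → [ə] (rule 2).
All other segments surface unchanged.

5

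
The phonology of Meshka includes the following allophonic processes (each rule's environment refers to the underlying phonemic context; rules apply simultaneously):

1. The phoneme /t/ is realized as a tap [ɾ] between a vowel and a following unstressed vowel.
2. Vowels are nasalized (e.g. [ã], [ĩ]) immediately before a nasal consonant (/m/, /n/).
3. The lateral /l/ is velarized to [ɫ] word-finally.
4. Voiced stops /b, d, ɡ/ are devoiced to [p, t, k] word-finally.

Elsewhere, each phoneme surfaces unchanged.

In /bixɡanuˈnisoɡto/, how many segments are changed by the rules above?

Segments that undergo a rule: /a/ → [ã] (rule 2); /u/ → [ũ] (rule 2).
All other segments surface unchanged.

2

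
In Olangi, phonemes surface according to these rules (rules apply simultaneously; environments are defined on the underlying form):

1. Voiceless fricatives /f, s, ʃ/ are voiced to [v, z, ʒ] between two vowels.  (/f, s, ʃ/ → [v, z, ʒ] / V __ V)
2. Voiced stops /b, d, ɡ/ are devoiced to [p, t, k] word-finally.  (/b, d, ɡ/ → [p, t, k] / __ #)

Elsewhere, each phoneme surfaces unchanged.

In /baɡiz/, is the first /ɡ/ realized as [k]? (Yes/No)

No

/ɡ/ — between /a/ and /i/; rule 2 does not apply here → [ɡ].
The actual realization is [ɡ], not [k].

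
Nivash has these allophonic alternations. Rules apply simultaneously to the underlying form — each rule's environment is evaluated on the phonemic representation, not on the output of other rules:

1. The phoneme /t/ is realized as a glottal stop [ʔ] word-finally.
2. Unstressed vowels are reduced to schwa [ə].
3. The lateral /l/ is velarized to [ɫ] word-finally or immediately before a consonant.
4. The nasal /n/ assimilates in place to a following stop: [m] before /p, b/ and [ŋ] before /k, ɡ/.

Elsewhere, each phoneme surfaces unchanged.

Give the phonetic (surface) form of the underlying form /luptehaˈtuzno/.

/l/ — word-initial; rule 3 does not apply here → [l].
/u/ — between /l/ and /p/, in an unstressed syllable — surfaces as [ə] (rule 2).
/t/ (between /p/ and /e/) fails the environment for rule 1, so it stays [t].
Rule 2 applies to /e/ (between /t/ and /h/: in an unstressed syllable) → [ə].
Rule 2 applies to /a/ (between /h/ and /t/: in an unstressed syllable) → [ə].
/t/ (between /a/ and /u/) is in the target of rule 1 but the environment (word-finally) is not met → [t].
/u/ (between /t/ and /z/) is in the target of rule 2 but the environment (in an unstressed syllable) is not met → [u].
/n/ (between /z/ and /o/) fails the environment for rule 4, so it stays [n].
/o/ — word-final, in an unstressed syllable — surfaces as [ə] (rule 2).

[ləptəhəˈtuznə]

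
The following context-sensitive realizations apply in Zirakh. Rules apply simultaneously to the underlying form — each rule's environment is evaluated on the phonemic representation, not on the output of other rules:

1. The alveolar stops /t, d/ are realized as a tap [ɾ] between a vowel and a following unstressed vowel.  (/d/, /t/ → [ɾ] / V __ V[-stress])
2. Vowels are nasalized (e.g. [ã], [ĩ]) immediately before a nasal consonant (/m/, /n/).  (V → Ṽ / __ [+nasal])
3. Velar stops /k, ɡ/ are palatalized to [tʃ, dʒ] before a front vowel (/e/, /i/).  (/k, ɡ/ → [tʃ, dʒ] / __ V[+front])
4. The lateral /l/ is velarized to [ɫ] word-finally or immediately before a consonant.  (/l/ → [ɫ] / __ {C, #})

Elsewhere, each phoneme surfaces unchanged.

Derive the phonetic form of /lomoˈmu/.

[lõmõˈmu]

/l/ (word-initial): rule 4 targets it, but not word-finally or immediately before a consonant → unchanged [l].
/o/ — between /l/ and /m/, before a nasal consonant — surfaces as [õ] (rule 2).
Rule 2 applies to /o/ (between /m/ and /m/: before a nasal consonant) → [õ].
/u/ (word-final) is in the target of rule 2 but the environment (before a nasal consonant) is not met → [u].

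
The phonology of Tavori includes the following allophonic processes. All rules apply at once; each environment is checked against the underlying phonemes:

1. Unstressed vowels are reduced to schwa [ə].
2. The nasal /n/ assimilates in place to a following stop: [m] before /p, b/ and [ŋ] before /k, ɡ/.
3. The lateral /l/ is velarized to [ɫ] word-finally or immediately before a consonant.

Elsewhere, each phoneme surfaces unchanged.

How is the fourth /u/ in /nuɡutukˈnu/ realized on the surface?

[u]

/u/ (word-final): rule 1 targets it, but not in an unstressed syllable → unchanged [u].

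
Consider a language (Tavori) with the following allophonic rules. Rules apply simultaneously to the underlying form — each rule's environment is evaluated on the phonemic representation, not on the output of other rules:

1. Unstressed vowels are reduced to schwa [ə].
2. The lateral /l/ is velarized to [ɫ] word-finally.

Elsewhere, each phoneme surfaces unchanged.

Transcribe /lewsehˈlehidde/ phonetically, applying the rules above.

[ləwsəhˈlehəddə]

/l/ — word-initial; rule 2 does not apply here → [l].
Rule 1 applies to /e/ (between /l/ and /w/: in an unstressed syllable) → [ə].
/w/ (between /e/ and /s/): no rule targets it → [w].
/s/ — not in any rule's target class → [s].
Rule 1 applies to /e/ (between /s/ and /h/: in an unstressed syllable) → [ə].
/h/ (between /e/ and /l/) is unaffected → [h].
/l/ (between /h/ and /e/) is in the target of rule 2 but the environment (word-finally) is not met → [l].
/e/ (between /l/ and /h/) fails the environment for rule 1, so it stays [e].
/h/ (between /e/ and /i/) is unaffected → [h].
/i/ (between /h/ and /d/): in an unstressed syllable, so rule 1 applies → [ə].
/d/ — not in any rule's target class → [d].
/d/ (between /d/ and /e/) is unaffected → [d].
/e/ — word-final, in an unstressed syllable — surfaces as [ə] (rule 1).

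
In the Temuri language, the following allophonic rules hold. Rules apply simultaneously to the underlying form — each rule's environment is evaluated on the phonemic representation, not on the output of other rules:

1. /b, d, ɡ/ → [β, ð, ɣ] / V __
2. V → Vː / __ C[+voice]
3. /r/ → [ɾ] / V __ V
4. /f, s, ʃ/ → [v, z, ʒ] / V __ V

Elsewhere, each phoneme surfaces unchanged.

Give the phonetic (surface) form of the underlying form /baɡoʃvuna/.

[baːɣoʃvuːna]

/b/ — word-initial; rule 1 does not apply here → [b].
/a/ (between /b/ and /ɡ/): before a voiced consonant, so rule 2 applies → [aː].
/ɡ/ (between /a/ and /o/) occurs immediately after a vowel → [ɣ] by rule 1.
/o/ (between /ɡ/ and /ʃ/) fails the environment for rule 2, so it stays [o].
/ʃ/ (between /o/ and /v/): rule 4 targets it, but not between two vowels → unchanged [ʃ].
/v/ (between /ʃ/ and /u/): no rule targets it → [v].
Rule 2 applies to /u/ (between /v/ and /n/: before a voiced consonant) → [uː].
/n/ stays [n].
/a/ (word-final) is in the target of rule 2 but the environment (before a voiced consonant) is not met → [a].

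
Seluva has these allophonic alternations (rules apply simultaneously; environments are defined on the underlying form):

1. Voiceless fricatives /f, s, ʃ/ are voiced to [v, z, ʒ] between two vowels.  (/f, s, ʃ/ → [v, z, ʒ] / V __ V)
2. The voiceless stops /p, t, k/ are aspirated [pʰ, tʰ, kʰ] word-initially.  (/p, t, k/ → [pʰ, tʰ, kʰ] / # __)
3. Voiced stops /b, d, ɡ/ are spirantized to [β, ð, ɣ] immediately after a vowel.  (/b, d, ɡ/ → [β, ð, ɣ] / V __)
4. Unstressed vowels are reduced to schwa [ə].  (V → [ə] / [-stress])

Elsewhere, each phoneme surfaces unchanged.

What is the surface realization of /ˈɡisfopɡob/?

[ˈɡisfəpɡəβ]

/ɡ/ (word-initial) fails the environment for rule 3, so it stays [ɡ].
/i/ (between /ɡ/ and /s/): rule 4 targets it, but not in an unstressed syllable → unchanged [i].
/s/ (between /i/ and /f/) fails the environment for rule 1, so it stays [s].
/f/ — between /s/ and /o/; rule 1 does not apply here → [f].
Rule 4 applies to /o/ (between /f/ and /p/: in an unstressed syllable) → [ə].
/p/ (between /o/ and /ɡ/) is in the target of rule 2 but the environment (word-initially) is not met → [p].
/ɡ/ — between /p/ and /o/; rule 3 does not apply here → [ɡ].
/o/ (between /ɡ/ and /b/) occurs in an unstressed syllable → [ə] by rule 4.
/b/ (word-final): immediately after a vowel, so rule 3 applies → [β].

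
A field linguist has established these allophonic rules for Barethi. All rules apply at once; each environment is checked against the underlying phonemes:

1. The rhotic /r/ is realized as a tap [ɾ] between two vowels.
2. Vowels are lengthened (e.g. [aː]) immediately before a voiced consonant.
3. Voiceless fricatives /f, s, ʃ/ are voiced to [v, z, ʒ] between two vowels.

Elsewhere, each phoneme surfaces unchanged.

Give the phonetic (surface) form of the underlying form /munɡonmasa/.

[muːnɡoːnmaza]

/m/ — not in any rule's target class → [m].
Rule 2 applies to /u/ (between /m/ and /n/: before a voiced consonant) → [uː].
/n/ (between /u/ and /ɡ/): no rule targets it → [n].
/ɡ/ (between /n/ and /o/): no rule targets it → [ɡ].
/o/ (between /ɡ/ and /n/) occurs before a voiced consonant → [oː] by rule 2.
/n/ (between /o/ and /m/): no rule targets it → [n].
/m/ (between /n/ and /a/) is unaffected → [m].
/a/ — between /m/ and /s/; rule 2 does not apply here → [a].
/s/ meets the environment for rule 3 (between two vowels) → [z].
/a/ — word-final; rule 2 does not apply here → [a].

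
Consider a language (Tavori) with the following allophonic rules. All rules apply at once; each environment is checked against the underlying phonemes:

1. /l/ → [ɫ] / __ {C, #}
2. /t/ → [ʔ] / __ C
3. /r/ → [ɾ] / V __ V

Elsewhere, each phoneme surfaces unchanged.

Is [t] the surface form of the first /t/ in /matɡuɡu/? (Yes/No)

Rule 2 applies to /t/ (between /a/ and /ɡ/: immediately before a consonant) → [ʔ].
The actual realization is [ʔ], not [t].

No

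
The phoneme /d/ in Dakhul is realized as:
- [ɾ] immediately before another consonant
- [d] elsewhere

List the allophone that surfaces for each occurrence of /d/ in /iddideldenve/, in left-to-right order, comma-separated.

[ɾ], [d], [d], [d]

Occurrence 1 (position 2): immediately before another consonant → [ɾ].
Occurrence 2 (position 3): no conditioning environment matches → elsewhere allophone [d].
Occurrence 3 (position 5): no conditioning environment matches → elsewhere allophone [d].
Occurrence 4 (position 8): no conditioning environment matches → elsewhere allophone [d].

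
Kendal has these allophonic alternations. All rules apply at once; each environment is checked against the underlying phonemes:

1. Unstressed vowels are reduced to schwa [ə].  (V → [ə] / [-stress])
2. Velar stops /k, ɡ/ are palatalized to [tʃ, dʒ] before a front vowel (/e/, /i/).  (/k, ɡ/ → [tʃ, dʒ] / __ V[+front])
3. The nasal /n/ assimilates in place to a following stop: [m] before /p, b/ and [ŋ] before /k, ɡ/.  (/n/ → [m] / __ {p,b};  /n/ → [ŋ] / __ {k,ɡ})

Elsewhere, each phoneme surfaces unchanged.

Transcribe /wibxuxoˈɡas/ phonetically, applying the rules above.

/w/ (word-initial): no rule targets it → [w].
/i/ — between /w/ and /b/, in an unstressed syllable — surfaces as [ə] (rule 1).
/b/ (between /i/ and /x/) is unaffected → [b].
/x/ (between /b/ and /u/) is unaffected → [x].
/u/ (between /x/ and /x/) occurs in an unstressed syllable → [ə] by rule 1.
/x/ (between /u/ and /o/): no rule targets it → [x].
/o/ — between /x/ and /ɡ/, in an unstressed syllable — surfaces as [ə] (rule 1).
/ɡ/ (between /o/ and /a/) is in the target of rule 2 but the environment (before a front vowel) is not met → [ɡ].
/a/ (between /ɡ/ and /s/) fails the environment for rule 1, so it stays [a].
/s/ (word-final) is unaffected → [s].

[wəbxəxəˈɡas]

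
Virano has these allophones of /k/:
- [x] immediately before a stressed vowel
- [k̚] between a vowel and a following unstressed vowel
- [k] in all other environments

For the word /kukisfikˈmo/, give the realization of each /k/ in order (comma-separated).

Occurrence 1 (position 1): no conditioning environment matches → elsewhere allophone [k].
Occurrence 2 (position 3): between a vowel and a following unstressed vowel → [k̚].
Occurrence 3 (position 8): no conditioning environment matches → elsewhere allophone [k].

[k], [k̚], [k]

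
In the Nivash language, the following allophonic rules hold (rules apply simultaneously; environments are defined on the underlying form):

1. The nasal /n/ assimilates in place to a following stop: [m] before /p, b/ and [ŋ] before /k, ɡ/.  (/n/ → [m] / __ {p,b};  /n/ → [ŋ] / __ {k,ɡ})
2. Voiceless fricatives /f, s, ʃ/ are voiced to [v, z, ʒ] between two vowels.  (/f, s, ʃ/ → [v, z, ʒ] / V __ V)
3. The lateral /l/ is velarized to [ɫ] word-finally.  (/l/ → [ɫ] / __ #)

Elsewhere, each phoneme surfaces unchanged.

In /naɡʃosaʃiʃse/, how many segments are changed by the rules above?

Segments that undergo a rule: /s/ → [z] (rule 2); /ʃ/ → [ʒ] (rule 2).
All other segments surface unchanged.

2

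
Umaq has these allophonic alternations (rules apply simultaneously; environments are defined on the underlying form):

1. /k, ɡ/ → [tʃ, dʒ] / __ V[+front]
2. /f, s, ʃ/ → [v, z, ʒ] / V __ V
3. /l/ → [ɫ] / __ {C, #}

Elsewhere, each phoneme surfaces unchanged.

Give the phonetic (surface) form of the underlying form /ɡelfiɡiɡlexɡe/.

/ɡ/ (word-initial): before a front vowel, so rule 1 applies → [dʒ].
/e/ (between /ɡ/ and /l/): no rule targets it → [e].
/l/ — between /e/ and /f/, word-finally or immediately before a consonant — surfaces as [ɫ] (rule 3).
/f/ — between /l/ and /i/; rule 2 does not apply here → [f].
/i/ (between /f/ and /ɡ/) is unaffected → [i].
/ɡ/ — between /i/ and /i/, before a front vowel — surfaces as [dʒ] (rule 1).
/i/ — not in any rule's target class → [i].
/ɡ/ — between /i/ and /l/; rule 1 does not apply here → [ɡ].
/l/ (between /ɡ/ and /e/) fails the environment for rule 3, so it stays [l].
/e/ (between /l/ and /x/) is unaffected → [e].
/x/ — not in any rule's target class → [x].
/ɡ/ (between /x/ and /e/): before a front vowel, so rule 1 applies → [dʒ].
/e/ (word-final) is unaffected → [e].

[dʒeɫfidʒiɡlexdʒe]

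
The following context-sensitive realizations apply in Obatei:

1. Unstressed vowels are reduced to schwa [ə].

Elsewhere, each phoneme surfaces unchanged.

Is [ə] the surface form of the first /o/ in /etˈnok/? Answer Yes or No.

/o/ (between /n/ and /k/) is in the target of rule 1 but the environment (in an unstressed syllable) is not met → [o].
The actual realization is [o], not [ə].

No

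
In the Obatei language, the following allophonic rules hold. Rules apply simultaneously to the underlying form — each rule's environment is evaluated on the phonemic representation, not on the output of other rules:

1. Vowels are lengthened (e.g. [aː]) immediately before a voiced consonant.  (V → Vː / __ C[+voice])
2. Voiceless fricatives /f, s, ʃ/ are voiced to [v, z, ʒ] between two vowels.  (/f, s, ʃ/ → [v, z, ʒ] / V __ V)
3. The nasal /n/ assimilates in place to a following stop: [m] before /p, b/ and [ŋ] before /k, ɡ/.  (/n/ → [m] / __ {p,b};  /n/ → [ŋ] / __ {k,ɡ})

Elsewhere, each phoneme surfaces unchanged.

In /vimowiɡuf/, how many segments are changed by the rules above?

Segments that undergo a rule: /i/ → [iː] (rule 1); /o/ → [oː] (rule 1); /i/ → [iː] (rule 1).
All other segments surface unchanged.

3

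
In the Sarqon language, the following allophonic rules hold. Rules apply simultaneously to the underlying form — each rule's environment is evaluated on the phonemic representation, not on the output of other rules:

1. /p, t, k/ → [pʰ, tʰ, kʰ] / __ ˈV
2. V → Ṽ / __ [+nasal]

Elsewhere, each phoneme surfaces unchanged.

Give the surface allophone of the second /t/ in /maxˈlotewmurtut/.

/t/ (between /r/ and /u/) is in the target of rule 1 but the environment (immediately before a stressed vowel) is not met → [t].

[t]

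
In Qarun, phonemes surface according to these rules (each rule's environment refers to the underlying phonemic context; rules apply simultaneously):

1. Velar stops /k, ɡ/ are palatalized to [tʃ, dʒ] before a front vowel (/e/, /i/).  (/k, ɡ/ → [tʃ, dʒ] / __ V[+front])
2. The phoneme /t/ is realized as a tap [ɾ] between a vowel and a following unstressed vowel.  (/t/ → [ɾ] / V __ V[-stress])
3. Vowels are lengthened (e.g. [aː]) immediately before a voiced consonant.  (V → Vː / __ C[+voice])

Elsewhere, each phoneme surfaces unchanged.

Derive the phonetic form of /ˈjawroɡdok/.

Rule 3 applies to /a/ (between /j/ and /w/: before a voiced consonant) → [aː].
Rule 3 applies to /o/ (between /r/ and /ɡ/: before a voiced consonant) → [oː].
/ɡ/ — between /o/ and /d/; rule 1 does not apply here → [ɡ].
/o/ (between /d/ and /k/): rule 3 targets it, but not before a voiced consonant → unchanged [o].
/k/ (word-final) fails the environment for rule 1, so it stays [k].

[ˈjaːwroːɡdok]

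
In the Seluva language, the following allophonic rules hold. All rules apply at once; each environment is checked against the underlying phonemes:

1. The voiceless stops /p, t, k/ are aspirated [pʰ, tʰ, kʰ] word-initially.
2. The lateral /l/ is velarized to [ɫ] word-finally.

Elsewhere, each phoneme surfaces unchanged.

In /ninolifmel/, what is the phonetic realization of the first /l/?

[l]

/l/ (between /o/ and /i/): rule 2 targets it, but not word-finally → unchanged [l].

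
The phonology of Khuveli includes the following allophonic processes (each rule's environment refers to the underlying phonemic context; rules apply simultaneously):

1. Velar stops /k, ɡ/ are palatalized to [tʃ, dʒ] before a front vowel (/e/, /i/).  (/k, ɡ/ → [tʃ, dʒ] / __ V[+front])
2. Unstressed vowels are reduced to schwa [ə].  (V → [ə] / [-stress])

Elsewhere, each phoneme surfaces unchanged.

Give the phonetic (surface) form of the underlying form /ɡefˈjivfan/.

[dʒəfˈjivfən]

/ɡ/ — word-initial, before a front vowel — surfaces as [dʒ] (rule 1).
/e/ meets the environment for rule 2 (in an unstressed syllable) → [ə].
/f/ stays [f].
/j/ stays [j].
/i/ — between /j/ and /v/; rule 2 does not apply here → [i].
/v/ (between /i/ and /f/) is unaffected → [v].
/f/ (between /v/ and /a/): no rule targets it → [f].
/a/ (between /f/ and /n/) occurs in an unstressed syllable → [ə] by rule 2.
/n/ (word-final) is unaffected → [n].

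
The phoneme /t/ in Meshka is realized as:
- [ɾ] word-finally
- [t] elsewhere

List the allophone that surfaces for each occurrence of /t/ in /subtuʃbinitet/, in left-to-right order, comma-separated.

Occurrence 1 (position 4): no conditioning environment matches → elsewhere allophone [t].
Occurrence 2 (position 11): no conditioning environment matches → elsewhere allophone [t].
Occurrence 3 (position 13): word-finally → [ɾ].

[t], [t], [ɾ]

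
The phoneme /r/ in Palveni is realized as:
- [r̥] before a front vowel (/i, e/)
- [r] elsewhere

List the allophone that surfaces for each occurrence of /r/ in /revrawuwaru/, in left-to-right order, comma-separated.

Occurrence 1 (position 1): before a front vowel (/i, e/) → [r̥].
Occurrence 2 (position 4): no conditioning environment matches → elsewhere allophone [r].
Occurrence 3 (position 10): no conditioning environment matches → elsewhere allophone [r].

[r̥], [r], [r]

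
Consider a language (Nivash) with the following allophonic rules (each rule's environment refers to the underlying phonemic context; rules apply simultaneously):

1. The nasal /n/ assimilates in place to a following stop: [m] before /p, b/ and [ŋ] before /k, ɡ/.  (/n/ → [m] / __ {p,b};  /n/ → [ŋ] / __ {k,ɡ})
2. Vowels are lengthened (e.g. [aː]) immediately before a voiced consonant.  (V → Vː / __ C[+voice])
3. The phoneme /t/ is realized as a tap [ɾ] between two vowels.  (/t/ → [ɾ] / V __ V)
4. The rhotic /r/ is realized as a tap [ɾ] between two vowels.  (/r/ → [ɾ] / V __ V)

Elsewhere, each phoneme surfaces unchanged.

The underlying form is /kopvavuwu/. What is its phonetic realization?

[kopvaːvuːwu]

/k/ stays [k].
/o/ — between /k/ and /p/; rule 2 does not apply here → [o].
/p/ — not in any rule's target class → [p].
/v/ — not in any rule's target class → [v].
/a/ meets the environment for rule 2 (before a voiced consonant) → [aː].
/v/ — not in any rule's target class → [v].
/u/ — between /v/ and /w/, before a voiced consonant — surfaces as [uː] (rule 2).
/w/ (between /u/ and /u/): no rule targets it → [w].
/u/ (word-final) fails the environment for rule 2, so it stays [u].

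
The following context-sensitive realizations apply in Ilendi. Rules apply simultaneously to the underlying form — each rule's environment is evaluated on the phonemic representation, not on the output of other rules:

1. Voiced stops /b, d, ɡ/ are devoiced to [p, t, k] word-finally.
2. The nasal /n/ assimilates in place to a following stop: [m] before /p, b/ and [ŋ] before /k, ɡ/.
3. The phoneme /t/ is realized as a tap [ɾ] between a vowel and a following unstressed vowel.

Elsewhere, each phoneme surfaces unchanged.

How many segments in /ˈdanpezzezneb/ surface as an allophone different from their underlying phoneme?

Segments that undergo a rule: /n/ → [m] (rule 2); /b/ → [p] (rule 1).
All other segments surface unchanged.

2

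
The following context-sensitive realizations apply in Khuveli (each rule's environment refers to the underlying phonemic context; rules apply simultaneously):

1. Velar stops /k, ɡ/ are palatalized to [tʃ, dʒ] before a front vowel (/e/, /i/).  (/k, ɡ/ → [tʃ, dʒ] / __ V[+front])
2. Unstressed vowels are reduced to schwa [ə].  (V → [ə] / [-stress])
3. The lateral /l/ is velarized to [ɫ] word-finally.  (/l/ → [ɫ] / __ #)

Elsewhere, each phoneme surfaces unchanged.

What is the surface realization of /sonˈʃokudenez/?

/s/ stays [s].
/o/ (between /s/ and /n/) occurs in an unstressed syllable → [ə] by rule 2.
/n/ (between /o/ and /ʃ/) is unaffected → [n].
/ʃ/ stays [ʃ].
/o/ (between /ʃ/ and /k/) fails the environment for rule 2, so it stays [o].
/k/ (between /o/ and /u/) fails the environment for rule 1, so it stays [k].
/u/ meets the environment for rule 2 (in an unstressed syllable) → [ə].
/d/ (between /u/ and /e/): no rule targets it → [d].
/e/ meets the environment for rule 2 (in an unstressed syllable) → [ə].
/n/ (between /e/ and /e/): no rule targets it → [n].
/e/ (between /n/ and /z/): in an unstressed syllable, so rule 2 applies → [ə].
/z/ (word-final) is unaffected → [z].

[sənˈʃokədənəz]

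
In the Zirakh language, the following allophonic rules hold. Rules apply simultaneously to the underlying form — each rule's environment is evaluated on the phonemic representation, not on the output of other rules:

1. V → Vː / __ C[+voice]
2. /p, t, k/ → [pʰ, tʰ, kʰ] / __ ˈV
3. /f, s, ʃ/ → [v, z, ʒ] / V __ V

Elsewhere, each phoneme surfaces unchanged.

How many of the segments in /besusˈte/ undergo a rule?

Segments that undergo a rule: /s/ → [z] (rule 3); /t/ → [tʰ] (rule 2).
All other segments surface unchanged.

2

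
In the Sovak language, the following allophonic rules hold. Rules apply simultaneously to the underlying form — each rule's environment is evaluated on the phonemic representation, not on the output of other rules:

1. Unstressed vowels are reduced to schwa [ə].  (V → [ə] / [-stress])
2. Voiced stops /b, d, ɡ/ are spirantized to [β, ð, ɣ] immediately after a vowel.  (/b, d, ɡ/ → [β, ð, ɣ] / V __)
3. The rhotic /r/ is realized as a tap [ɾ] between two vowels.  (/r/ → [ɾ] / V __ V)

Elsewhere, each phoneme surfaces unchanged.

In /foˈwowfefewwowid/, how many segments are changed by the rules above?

Segments that undergo a rule: /o/ → [ə] (rule 1); /e/ → [ə] (rule 1); /e/ → [ə] (rule 1); /o/ → [ə] (rule 1); /i/ → [ə] (rule 1); /d/ → [ð] (rule 2).
All other segments surface unchanged.

6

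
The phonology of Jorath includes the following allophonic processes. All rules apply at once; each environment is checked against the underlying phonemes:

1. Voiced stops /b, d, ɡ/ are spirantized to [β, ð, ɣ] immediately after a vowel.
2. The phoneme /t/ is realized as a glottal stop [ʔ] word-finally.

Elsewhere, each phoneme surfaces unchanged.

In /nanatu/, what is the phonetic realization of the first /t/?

/t/ (between /a/ and /u/) is in the target of rule 2 but the environment (word-finally) is not met → [t].

[t]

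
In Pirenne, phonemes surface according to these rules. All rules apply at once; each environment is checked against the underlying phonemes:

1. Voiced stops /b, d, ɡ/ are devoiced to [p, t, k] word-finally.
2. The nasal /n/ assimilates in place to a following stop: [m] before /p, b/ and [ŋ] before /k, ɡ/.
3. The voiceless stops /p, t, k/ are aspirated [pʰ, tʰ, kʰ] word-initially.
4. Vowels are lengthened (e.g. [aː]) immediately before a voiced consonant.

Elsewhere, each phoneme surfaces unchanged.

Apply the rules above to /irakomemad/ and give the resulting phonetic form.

[iːrakoːmeːmaːt]

/i/ meets the environment for rule 4 (before a voiced consonant) → [iː].
/r/ — not in any rule's target class → [r].
/a/ (between /r/ and /k/): rule 4 targets it, but not before a voiced consonant → unchanged [a].
/k/ — between /a/ and /o/; rule 3 does not apply here → [k].
Rule 4 applies to /o/ (between /k/ and /m/: before a voiced consonant) → [oː].
/m/ stays [m].
/e/ (between /m/ and /m/): before a voiced consonant, so rule 4 applies → [eː].
/m/ (between /e/ and /a/) is unaffected → [m].
Rule 4 applies to /a/ (between /m/ and /d/: before a voiced consonant) → [aː].
/d/ (word-final): word-finally, so rule 1 applies → [t].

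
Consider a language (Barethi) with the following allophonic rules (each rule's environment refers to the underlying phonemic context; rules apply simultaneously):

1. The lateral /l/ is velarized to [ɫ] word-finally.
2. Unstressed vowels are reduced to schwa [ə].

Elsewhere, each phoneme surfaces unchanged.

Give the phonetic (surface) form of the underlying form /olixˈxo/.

[ələxˈxo]

Rule 2 applies to /o/ (word-initial: in an unstressed syllable) → [ə].
/l/ (between /o/ and /i/): rule 1 targets it, but not word-finally → unchanged [l].
/i/ (between /l/ and /x/): in an unstressed syllable, so rule 2 applies → [ə].
/x/ (between /i/ and /x/) is unaffected → [x].
/x/ — not in any rule's target class → [x].
/o/ (word-final) fails the environment for rule 2, so it stays [o].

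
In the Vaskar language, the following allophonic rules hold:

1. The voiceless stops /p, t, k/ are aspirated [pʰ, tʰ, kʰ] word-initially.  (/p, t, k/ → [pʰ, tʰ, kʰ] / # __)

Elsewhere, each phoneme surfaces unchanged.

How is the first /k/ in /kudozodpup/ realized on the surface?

[kʰ]

/k/ (word-initial): word-initially, so rule 1 applies → [kʰ].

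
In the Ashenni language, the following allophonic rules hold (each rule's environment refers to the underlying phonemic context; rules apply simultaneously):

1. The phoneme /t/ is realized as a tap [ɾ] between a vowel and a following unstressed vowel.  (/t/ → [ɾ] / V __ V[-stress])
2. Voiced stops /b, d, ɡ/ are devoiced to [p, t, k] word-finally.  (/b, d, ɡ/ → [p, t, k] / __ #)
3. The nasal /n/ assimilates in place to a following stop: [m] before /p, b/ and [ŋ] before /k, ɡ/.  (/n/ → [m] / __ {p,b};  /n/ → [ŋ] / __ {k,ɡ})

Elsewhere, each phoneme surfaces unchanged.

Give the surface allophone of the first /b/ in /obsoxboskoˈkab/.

[b]

/b/ (between /o/ and /s/) is in the target of rule 2 but the environment (word-finally) is not met → [b].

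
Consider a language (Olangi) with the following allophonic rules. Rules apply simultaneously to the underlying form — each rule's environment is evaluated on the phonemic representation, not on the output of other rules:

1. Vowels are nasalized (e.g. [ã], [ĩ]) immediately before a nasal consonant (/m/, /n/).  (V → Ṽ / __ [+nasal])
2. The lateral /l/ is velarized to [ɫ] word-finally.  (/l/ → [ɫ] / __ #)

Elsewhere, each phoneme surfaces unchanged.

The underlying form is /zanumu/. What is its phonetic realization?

[zãnũmu]

/z/ stays [z].
/a/ (between /z/ and /n/) occurs before a nasal consonant → [ã] by rule 1.
/n/ (between /a/ and /u/) is unaffected → [n].
/u/ meets the environment for rule 1 (before a nasal consonant) → [ũ].
/m/ stays [m].
/u/ — word-final; rule 1 does not apply here → [u].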